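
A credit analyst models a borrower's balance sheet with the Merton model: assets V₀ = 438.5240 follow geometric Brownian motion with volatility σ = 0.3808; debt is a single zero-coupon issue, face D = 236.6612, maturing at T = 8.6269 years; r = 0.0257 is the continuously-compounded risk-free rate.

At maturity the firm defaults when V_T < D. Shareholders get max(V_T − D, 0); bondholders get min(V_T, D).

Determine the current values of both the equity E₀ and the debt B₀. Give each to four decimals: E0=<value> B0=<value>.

d₁ = [ln(V₀/D) + (r + σ²/2)T] / (σ√T)
   = [ln(438.5240/236.6612) + (0.0257 + 0.5·0.3808²)·8.6269] / (0.3808·√8.6269)
   = [0.616785 + 0.847199] / 1.118470 = 1.308917
d₂ = d₁ − σ√T = 1.308917 − 1.118470 = 0.190447
N(d₁) = 0.904719,  N(d₂) = 0.575520,  e^(−rT) = 0.801147
E₀ = V₀·N(d₁) − D·e^(−rT)·N(d₂)
   = 438.5240·0.904719 − 236.6612·0.801147·0.575520 = 287.622008
B₀ = V₀ − E₀ = 438.5240 − 287.622008 = 150.901992

E0=287.6220 B0=150.9020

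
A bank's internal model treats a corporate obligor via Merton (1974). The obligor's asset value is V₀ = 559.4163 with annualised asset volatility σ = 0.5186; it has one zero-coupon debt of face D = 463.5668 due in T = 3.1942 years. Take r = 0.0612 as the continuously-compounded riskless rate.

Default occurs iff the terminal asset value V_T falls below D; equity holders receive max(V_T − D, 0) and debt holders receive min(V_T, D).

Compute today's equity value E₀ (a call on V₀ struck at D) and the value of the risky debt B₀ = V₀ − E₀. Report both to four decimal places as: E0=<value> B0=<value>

E0=269.9444 B0=289.4719

d₁ = [ln(V₀/D) + (r + σ²/2)T] / (σ√T)
   = [ln(559.4163/463.5668) + (0.0612 + 0.5·0.5186²)·3.1942] / (0.5186·√3.1942)
   = [0.187943 + 0.625019] / 0.926859 = 0.877115
d₂ = d₁ − σ√T = 0.877115 − 0.926859 = -0.049743
N(d₁) = 0.809788,  N(d₂) = 0.480163,  e^(−rT) = 0.822436
E₀ = V₀·N(d₁) − D·e^(−rT)·N(d₂)
   = 559.4163·0.809788 − 463.5668·0.822436·0.480163 = 269.944450
B₀ = V₀ − E₀ = 559.4163 − 269.944450 = 289.471850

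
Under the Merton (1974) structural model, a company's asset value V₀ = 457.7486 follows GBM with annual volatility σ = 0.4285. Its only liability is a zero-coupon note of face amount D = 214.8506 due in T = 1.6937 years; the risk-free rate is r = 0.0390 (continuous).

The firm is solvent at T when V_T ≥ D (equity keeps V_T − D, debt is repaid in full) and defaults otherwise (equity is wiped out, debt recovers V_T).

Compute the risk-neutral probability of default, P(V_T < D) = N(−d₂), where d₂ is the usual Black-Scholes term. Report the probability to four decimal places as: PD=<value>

PD=0.1159

d₁ = [ln(V₀/D) + (r + σ²/2)T] / (σ√T)
   = [ln(457.7486/214.8506) + (0.0390 + 0.5·0.4285²)·1.6937] / (0.4285·√1.6937)
   = [0.756377 + 0.221546] / 0.557659 = 1.753621
d₂ = d₁ − σ√T = 1.753621 − 0.557659 = 1.195962
risk-neutral PD = N(−d₂) = N(-1.195962) = 0.115856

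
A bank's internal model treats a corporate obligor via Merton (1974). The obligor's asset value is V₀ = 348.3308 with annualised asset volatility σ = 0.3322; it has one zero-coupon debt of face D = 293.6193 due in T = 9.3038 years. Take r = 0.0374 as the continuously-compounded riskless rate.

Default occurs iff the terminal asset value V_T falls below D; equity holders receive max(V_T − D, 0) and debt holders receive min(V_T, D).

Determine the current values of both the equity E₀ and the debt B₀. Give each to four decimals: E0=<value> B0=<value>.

E0=190.5134 B0=157.8174

d₁ = [ln(V₀/D) + (r + σ²/2)T] / (σ√T)
   = [ln(348.3308/293.6193) + (0.0374 + 0.5·0.3322²)·9.3038] / (0.3322·√9.3038)
   = [0.170869 + 0.861331] / 1.013281 = 1.018671
d₂ = d₁ − σ√T = 1.018671 − 1.013281 = 0.005390
N(d₁) = 0.845820,  N(d₂) = 0.502150,  e^(−rT) = 0.706126
E₀ = V₀·N(d₁) − D·e^(−rT)·N(d₂)
   = 348.3308·0.845820 − 293.6193·0.706126·0.502150 = 190.513403
B₀ = V₀ − E₀ = 348.3308 − 190.513403 = 157.817397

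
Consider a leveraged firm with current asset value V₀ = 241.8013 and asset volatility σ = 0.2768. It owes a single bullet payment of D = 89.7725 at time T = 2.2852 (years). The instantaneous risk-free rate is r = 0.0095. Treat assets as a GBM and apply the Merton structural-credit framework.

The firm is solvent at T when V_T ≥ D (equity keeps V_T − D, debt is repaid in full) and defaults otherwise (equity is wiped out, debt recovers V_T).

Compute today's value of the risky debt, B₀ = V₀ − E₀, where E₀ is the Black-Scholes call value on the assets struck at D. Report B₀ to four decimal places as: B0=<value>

d₁ = [ln(V₀/D) + (r + σ²/2)T] / (σ√T)
   = [ln(241.8013/89.7725) + (0.0095 + 0.5·0.2768²)·2.2852] / (0.2768·√2.2852)
   = [0.990838 + 0.109253] / 0.418435 = 2.629060
d₂ = d₁ − σ√T = 2.629060 − 0.418435 = 2.210624
N(d₁) = 0.995719,  N(d₂) = 0.986469,  e^(−rT) = 0.978525
E₀ = V₀·N(d₁) − D·e^(−rT)·N(d₂)
   = 241.8013·0.995719 − 89.7725·0.978525·0.986469 = 154.110156
B₀ = V₀ − E₀ = 241.8013 − 154.110156 = 87.691144

B0=87.6911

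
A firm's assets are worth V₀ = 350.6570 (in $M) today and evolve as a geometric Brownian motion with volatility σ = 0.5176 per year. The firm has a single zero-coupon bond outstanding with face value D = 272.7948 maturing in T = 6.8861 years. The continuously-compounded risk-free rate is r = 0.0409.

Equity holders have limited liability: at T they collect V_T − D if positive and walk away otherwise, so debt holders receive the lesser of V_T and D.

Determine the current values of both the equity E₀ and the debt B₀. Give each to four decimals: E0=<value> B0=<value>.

E0=221.1840 B0=129.4730

d₁ = [ln(V₀/D) + (r + σ²/2)T] / (σ√T)
   = [ln(350.6570/272.7948) + (0.0409 + 0.5·0.5176²)·6.8861] / (0.5176·√6.8861)
   = [0.251089 + 1.204068] / 1.358254 = 1.071344
d₂ = d₁ − σ√T = 1.071344 − 1.358254 = -0.286910
N(d₁) = 0.857993,  N(d₂) = 0.387091,  e^(−rT) = 0.754544
E₀ = V₀·N(d₁) − D·e^(−rT)·N(d₂)
   = 350.6570·0.857993 − 272.7948·0.754544·0.387091 = 221.184023
B₀ = V₀ − E₀ = 350.6570 − 221.184023 = 129.472977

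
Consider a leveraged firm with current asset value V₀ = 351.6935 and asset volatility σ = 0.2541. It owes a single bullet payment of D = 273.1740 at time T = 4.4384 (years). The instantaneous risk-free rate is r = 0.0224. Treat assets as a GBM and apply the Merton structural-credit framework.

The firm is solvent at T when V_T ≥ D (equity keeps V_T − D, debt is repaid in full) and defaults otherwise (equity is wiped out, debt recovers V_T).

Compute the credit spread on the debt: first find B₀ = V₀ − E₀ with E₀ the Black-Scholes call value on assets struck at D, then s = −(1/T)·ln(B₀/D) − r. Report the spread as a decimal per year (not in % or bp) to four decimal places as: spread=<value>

spread=0.0227

d₁ = [ln(V₀/D) + (r + σ²/2)T] / (σ√T)
   = [ln(351.6935/273.1740) + (0.0224 + 0.5·0.2541²)·4.4384] / (0.2541·√4.4384)
   = [0.252651 + 0.242707] / 0.535325 = 0.925340
d₂ = d₁ − σ√T = 0.925340 − 0.535325 = 0.390014
N(d₁) = 0.822605,  N(d₂) = 0.651737,  e^(−rT) = 0.905362
E₀ = V₀·N(d₁) − D·e^(−rT)·N(d₂)
   = 351.6935·0.822605 − 273.1740·0.905362·0.651737 = 128.116445
B₀ = V₀ − E₀ = 351.6935 − 128.116445 = 223.577055
spread = −(1/T)·ln(B₀/D) − r = −(1/4.4384)·ln(223.577055/273.1740) − 0.0224 = 0.02274078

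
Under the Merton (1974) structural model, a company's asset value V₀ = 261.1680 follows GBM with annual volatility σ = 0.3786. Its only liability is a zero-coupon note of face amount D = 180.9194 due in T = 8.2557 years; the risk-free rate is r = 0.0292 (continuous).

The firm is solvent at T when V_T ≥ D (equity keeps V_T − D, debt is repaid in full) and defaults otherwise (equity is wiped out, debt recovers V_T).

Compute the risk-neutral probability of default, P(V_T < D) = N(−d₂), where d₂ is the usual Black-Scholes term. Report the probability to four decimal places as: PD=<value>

PD=0.4939

d₁ = [ln(V₀/D) + (r + σ²/2)T] / (σ√T)
   = [ln(261.1680/180.9194) + (0.0292 + 0.5·0.3786²)·8.2557] / (0.3786·√8.2557)
   = [0.367112 + 0.832744] / 1.087821 = 1.102990
d₂ = d₁ − σ√T = 1.102990 − 1.087821 = 0.015169
risk-neutral PD = N(−d₂) = N(-0.015169) = 0.493949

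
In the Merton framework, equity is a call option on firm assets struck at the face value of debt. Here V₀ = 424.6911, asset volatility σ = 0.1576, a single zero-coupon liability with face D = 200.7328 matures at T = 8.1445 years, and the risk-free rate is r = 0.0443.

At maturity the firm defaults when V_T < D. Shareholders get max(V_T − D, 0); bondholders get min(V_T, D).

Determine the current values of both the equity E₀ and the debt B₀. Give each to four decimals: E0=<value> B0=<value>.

d₁ = [ln(V₀/D) + (r + σ²/2)T] / (σ√T)
   = [ln(424.6911/200.7328) + (0.0443 + 0.5·0.1576²)·8.1445] / (0.1576·√8.1445)
   = [0.749387 + 0.461947] / 0.449768 = 2.693243
d₂ = d₁ − σ√T = 2.693243 − 0.449768 = 2.243475
N(d₁) = 0.996462,  N(d₂) = 0.987567,  e^(−rT) = 0.697117
E₀ = V₀·N(d₁) − D·e^(−rT)·N(d₂)
   = 424.6911·0.996462 − 200.7328·0.697117·0.987567 = 284.994005
B₀ = V₀ − E₀ = 424.6911 − 284.994005 = 139.697095

E0=284.9940 B0=139.6971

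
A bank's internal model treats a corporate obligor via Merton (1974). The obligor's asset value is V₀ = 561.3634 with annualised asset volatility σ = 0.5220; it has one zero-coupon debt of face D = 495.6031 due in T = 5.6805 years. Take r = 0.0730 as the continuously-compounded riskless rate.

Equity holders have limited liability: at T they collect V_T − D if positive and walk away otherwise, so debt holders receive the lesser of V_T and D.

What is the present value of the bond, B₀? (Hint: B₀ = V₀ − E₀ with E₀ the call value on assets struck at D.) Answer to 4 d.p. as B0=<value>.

d₁ = [ln(V₀/D) + (r + σ²/2)T] / (σ√T)
   = [ln(561.3634/495.6031) + (0.0730 + 0.5·0.5220²)·5.6805] / (0.5220·√5.6805)
   = [0.124593 + 1.188599] / 1.244124 = 1.055515
d₂ = d₁ − σ√T = 1.055515 − 1.244124 = -0.188609
N(d₁) = 0.854405,  N(d₂) = 0.425200,  e^(−rT) = 0.660554
E₀ = V₀·N(d₁) − D·e^(−rT)·N(d₂)
   = 561.3634·0.854405 − 495.6031·0.660554·0.425200 = 340.433078
B₀ = V₀ − E₀ = 561.3634 − 340.433078 = 220.930322

B0=220.9303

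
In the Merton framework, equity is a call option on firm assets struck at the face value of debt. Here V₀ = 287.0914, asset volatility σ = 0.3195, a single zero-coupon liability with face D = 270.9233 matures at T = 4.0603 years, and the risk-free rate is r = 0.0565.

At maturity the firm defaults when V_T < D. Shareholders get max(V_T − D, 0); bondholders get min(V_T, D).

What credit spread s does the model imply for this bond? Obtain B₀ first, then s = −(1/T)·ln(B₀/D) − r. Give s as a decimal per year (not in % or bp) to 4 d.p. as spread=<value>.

spread=0.0417

d₁ = [ln(V₀/D) + (r + σ²/2)T] / (σ√T)
   = [ln(287.0914/270.9233) + (0.0565 + 0.5·0.3195²)·4.0603] / (0.3195·√4.0603)
   = [0.057965 + 0.436645] / 0.643798 = 0.768268
d₂ = d₁ − σ√T = 0.768268 − 0.643798 = 0.124470
N(d₁) = 0.778836,  N(d₂) = 0.549528,  e^(−rT) = 0.795005
E₀ = V₀·N(d₁) − D·e^(−rT)·N(d₂)
   = 287.0914·0.778836 − 270.9233·0.795005·0.549528 = 105.236780
B₀ = V₀ − E₀ = 287.0914 − 105.236780 = 181.854620
spread = −(1/T)·ln(B₀/D) − r = −(1/4.0603)·ln(181.854620/270.9233) − 0.0565 = 0.04167703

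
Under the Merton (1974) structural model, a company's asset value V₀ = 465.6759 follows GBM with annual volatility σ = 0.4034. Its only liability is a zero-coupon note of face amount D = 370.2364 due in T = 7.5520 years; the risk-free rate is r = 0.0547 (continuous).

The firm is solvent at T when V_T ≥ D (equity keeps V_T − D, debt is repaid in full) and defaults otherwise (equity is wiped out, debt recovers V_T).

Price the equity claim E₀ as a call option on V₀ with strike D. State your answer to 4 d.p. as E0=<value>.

d₁ = [ln(V₀/D) + (r + σ²/2)T] / (σ√T)
   = [ln(465.6759/370.2364) + (0.0547 + 0.5·0.4034²)·7.5520] / (0.4034·√7.5520)
   = [0.229348 + 1.027569] / 1.108580 = 1.133808
d₂ = d₁ − σ√T = 1.133808 − 1.108580 = 0.025229
N(d₁) = 0.871563,  N(d₂) = 0.510064,  e^(−rT) = 0.661600
E₀ = V₀·N(d₁) − D·e^(−rT)·N(d₂)
   = 465.6759·0.871563 − 370.2364·0.661600·0.510064 = 280.926397

E0=280.9264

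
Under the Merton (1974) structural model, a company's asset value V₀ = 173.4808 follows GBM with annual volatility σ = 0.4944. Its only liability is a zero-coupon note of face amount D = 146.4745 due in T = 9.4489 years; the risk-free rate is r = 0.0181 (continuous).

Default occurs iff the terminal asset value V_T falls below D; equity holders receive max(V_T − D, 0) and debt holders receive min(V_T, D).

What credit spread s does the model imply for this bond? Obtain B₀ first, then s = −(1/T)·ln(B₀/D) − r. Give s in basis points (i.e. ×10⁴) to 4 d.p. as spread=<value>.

spread=682.9280

d₁ = [ln(V₀/D) + (r + σ²/2)T] / (σ√T)
   = [ln(173.4808/146.4745) + (0.0181 + 0.5·0.4944²)·9.4489] / (0.4944·√9.4489)
   = [0.169216 + 1.325829] / 1.519739 = 0.983751
d₂ = d₁ − σ√T = 0.983751 − 1.519739 = -0.535989
N(d₁) = 0.837381,  N(d₂) = 0.295983,  e^(−rT) = 0.842800
E₀ = V₀·N(d₁) − D·e^(−rT)·N(d₂)
   = 173.4808·0.837381 − 146.4745·0.842800·0.295983 = 108.730752
B₀ = V₀ − E₀ = 173.4808 − 108.730752 = 64.750048
spread = −(1/T)·ln(B₀/D) − r = −(1/9.4489)·ln(64.750048/146.4745) − 0.0181 = 0.06829280
in basis points: 0.06829280 × 10⁴ = 682.9280 bp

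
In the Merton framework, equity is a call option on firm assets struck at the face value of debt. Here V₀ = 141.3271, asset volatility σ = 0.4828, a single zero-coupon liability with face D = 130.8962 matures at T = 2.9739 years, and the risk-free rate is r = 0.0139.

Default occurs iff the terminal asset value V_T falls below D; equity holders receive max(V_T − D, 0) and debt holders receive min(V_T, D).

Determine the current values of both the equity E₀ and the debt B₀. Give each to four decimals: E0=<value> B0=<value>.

E0=51.3548 B0=89.9723

d₁ = [ln(V₀/D) + (r + σ²/2)T] / (σ√T)
   = [ln(141.3271/130.8962) + (0.0139 + 0.5·0.4828²)·2.9739] / (0.4828·√2.9739)
   = [0.076672 + 0.387939] / 0.832589 = 0.558033
d₂ = d₁ − σ√T = 0.558033 − 0.832589 = -0.274556
N(d₁) = 0.711589,  N(d₂) = 0.391829,  e^(−rT) = 0.959506
E₀ = V₀·N(d₁) − D·e^(−rT)·N(d₂)
   = 141.3271·0.711589 − 130.8962·0.959506·0.391829 = 51.354830
B₀ = V₀ − E₀ = 141.3271 − 51.354830 = 89.972270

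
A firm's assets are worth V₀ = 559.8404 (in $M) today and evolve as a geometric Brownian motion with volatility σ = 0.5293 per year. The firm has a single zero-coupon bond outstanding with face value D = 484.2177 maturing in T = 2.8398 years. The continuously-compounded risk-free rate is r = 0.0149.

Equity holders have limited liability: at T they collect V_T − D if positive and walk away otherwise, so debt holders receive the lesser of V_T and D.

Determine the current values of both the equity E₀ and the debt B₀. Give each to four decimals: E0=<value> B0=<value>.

d₁ = [ln(V₀/D) + (r + σ²/2)T] / (σ√T)
   = [ln(559.8404/484.2177) + (0.0149 + 0.5·0.5293²)·2.8398] / (0.5293·√2.8398)
   = [0.145117 + 0.440110] / 0.891961 = 0.656113
d₂ = d₁ − σ√T = 0.656113 − 0.891961 = -0.235848
N(d₁) = 0.744124,  N(d₂) = 0.406775,  e^(−rT) = 0.958570
E₀ = V₀·N(d₁) − D·e^(−rT)·N(d₂)
   = 559.8404·0.744124 − 484.2177·0.958570·0.406775 = 227.783439
B₀ = V₀ − E₀ = 559.8404 − 227.783439 = 332.056961

E0=227.7834 B0=332.0570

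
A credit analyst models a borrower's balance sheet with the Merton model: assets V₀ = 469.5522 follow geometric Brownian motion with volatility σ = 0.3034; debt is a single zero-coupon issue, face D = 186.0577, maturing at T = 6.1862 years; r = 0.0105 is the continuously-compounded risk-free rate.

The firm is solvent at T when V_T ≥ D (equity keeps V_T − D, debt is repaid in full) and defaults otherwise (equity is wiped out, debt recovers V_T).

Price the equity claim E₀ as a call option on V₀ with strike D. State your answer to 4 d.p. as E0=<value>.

d₁ = [ln(V₀/D) + (r + σ²/2)T] / (σ√T)
   = [ln(469.5522/186.0577) + (0.0105 + 0.5·0.3034²)·6.1862] / (0.3034·√6.1862)
   = [0.925723 + 0.349680] / 0.754619 = 1.690128
d₂ = d₁ − σ√T = 1.690128 − 0.754619 = 0.935510
N(d₁) = 0.954498,  N(d₂) = 0.825237,  e^(−rT) = 0.937110
E₀ = V₀·N(d₁) − D·e^(−rT)·N(d₂)
   = 469.5522·0.954498 − 186.0577·0.937110·0.825237 = 304.301360

E0=304.3014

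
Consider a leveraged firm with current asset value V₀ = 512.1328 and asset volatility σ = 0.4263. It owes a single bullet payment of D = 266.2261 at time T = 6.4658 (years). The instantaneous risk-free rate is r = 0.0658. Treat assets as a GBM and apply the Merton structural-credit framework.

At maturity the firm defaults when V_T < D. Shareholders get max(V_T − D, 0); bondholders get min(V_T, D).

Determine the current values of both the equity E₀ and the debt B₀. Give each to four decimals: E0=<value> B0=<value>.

E0=362.9215 B0=149.2113

d₁ = [ln(V₀/D) + (r + σ²/2)T] / (σ√T)
   = [ln(512.1328/266.2261) + (0.0658 + 0.5·0.4263²)·6.4658] / (0.4263·√6.4658)
   = [0.654238 + 1.012970] / 1.083993 = 1.538025
d₂ = d₁ − σ√T = 1.538025 − 1.083993 = 0.454032
N(d₁) = 0.937979,  N(d₂) = 0.675097,  e^(−rT) = 0.653476
E₀ = V₀·N(d₁) − D·e^(−rT)·N(d₂)
   = 512.1328·0.937979 − 266.2261·0.653476·0.675097 = 362.921460
B₀ = V₀ − E₀ = 512.1328 − 362.921460 = 149.211340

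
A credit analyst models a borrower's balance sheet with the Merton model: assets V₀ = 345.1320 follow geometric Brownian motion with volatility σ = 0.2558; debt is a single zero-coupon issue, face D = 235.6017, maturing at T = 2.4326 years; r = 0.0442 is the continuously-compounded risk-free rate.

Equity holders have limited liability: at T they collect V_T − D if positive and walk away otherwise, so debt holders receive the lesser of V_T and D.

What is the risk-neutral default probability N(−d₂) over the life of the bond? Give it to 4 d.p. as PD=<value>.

PD=0.1522

d₁ = [ln(V₀/D) + (r + σ²/2)T] / (σ√T)
   = [ln(345.1320/235.6017) + (0.0442 + 0.5·0.2558²)·2.4326] / (0.2558·√2.4326)
   = [0.381784 + 0.187108] / 0.398966 = 1.425916
d₂ = d₁ − σ√T = 1.425916 − 0.398966 = 1.026950
risk-neutral PD = N(−d₂) = N(-1.026950) = 0.152222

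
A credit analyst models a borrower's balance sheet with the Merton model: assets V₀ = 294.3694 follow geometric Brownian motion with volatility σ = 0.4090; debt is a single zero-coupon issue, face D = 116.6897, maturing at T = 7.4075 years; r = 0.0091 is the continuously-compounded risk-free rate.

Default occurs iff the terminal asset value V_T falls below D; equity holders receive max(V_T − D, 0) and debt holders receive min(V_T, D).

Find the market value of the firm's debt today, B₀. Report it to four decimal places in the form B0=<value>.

B0=90.5721

d₁ = [ln(V₀/D) + (r + σ²/2)T] / (σ√T)
   = [ln(294.3694/116.6897) + (0.0091 + 0.5·0.4090²)·7.4075] / (0.4090·√7.4075)
   = [0.925317 + 0.686975] / 1.113164 = 1.448387
d₂ = d₁ − σ√T = 1.448387 − 1.113164 = 0.335223
N(d₁) = 0.926246,  N(d₂) = 0.631272,  e^(−rT) = 0.934813
E₀ = V₀·N(d₁) − D·e^(−rT)·N(d₂)
   = 294.3694·0.926246 − 116.6897·0.934813·0.631272 = 203.797290
B₀ = V₀ − E₀ = 294.3694 − 203.797290 = 90.572110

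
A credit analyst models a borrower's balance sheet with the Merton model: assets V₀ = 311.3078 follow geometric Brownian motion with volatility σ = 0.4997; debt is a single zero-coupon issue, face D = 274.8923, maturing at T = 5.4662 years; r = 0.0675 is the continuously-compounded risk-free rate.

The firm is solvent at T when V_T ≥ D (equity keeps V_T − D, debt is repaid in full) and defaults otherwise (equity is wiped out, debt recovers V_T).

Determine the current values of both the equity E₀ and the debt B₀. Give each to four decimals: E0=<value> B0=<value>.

E0=179.5837 B0=131.7241

d₁ = [ln(V₀/D) + (r + σ²/2)T] / (σ√T)
   = [ln(311.3078/274.8923) + (0.0675 + 0.5·0.4997²)·5.4662] / (0.4997·√5.4662)
   = [0.124403 + 1.051424] / 1.168294 = 1.006448
d₂ = d₁ − σ√T = 1.006448 − 1.168294 = -0.161846
N(d₁) = 0.842900,  N(d₂) = 0.435713,  e^(−rT) = 0.691447
E₀ = V₀·N(d₁) − D·e^(−rT)·N(d₂)
   = 311.3078·0.842900 − 274.8923·0.691447·0.435713 = 179.583713
B₀ = V₀ − E₀ = 311.3078 − 179.583713 = 131.724087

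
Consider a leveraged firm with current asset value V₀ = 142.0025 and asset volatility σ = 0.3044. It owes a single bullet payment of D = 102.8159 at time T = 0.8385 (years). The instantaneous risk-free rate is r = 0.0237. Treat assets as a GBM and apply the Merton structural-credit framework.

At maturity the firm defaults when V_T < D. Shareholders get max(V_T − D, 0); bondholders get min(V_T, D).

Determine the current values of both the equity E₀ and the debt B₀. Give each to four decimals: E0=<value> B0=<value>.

d₁ = [ln(V₀/D) + (r + σ²/2)T] / (σ√T)
   = [ln(142.0025/102.8159) + (0.0237 + 0.5·0.3044²)·0.8385] / (0.3044·√0.8385)
   = [0.322905 + 0.058720] / 0.278738 = 1.369116
d₂ = d₁ − σ√T = 1.369116 − 0.278738 = 1.090378
N(d₁) = 0.914518,  N(d₂) = 0.862227,  e^(−rT) = 0.980324
E₀ = V₀·N(d₁) − D·e^(−rT)·N(d₂)
   = 142.0025·0.914518 − 102.8159·0.980324·0.862227 = 42.957617
B₀ = V₀ − E₀ = 142.0025 − 42.957617 = 99.044883

E0=42.9576 B0=99.0449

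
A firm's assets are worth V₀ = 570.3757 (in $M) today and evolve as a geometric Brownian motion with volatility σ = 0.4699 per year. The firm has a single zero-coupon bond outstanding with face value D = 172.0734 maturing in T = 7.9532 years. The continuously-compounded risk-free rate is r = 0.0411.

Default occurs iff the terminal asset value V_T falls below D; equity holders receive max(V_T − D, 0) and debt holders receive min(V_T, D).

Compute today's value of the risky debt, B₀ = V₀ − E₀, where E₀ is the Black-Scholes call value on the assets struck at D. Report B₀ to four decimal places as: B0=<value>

B0=105.1880

d₁ = [ln(V₀/D) + (r + σ²/2)T] / (σ√T)
   = [ln(570.3757/172.0734) + (0.0411 + 0.5·0.4699²)·7.9532] / (0.4699·√7.9532)
   = [1.198374 + 1.204934] / 1.325185 = 1.813564
d₂ = d₁ − σ√T = 1.813564 − 1.325185 = 0.488380
N(d₁) = 0.965128,  N(d₂) = 0.687360,  e^(−rT) = 0.721173
E₀ = V₀·N(d₁) − D·e^(−rT)·N(d₂)
   = 570.3757·0.965128 − 172.0734·0.721173·0.687360 = 465.187680
B₀ = V₀ − E₀ = 570.3757 − 465.187680 = 105.188020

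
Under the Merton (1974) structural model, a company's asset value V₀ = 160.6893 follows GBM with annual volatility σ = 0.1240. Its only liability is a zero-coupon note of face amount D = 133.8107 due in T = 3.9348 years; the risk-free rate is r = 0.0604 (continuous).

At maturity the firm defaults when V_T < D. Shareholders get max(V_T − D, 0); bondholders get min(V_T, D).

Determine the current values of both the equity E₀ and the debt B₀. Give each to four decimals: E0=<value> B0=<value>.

E0=55.7515 B0=104.9378

d₁ = [ln(V₀/D) + (r + σ²/2)T] / (σ√T)
   = [ln(160.6893/133.8107) + (0.0604 + 0.5·0.1240²)·3.9348] / (0.1240·√3.9348)
   = [0.183047 + 0.267913] / 0.245970 = 1.833388
d₂ = d₁ − σ√T = 1.833388 − 0.245970 = 1.587417
N(d₁) = 0.966628,  N(d₂) = 0.943791,  e^(−rT) = 0.788469
E₀ = V₀·N(d₁) − D·e^(−rT)·N(d₂)
   = 160.6893·0.966628 − 133.8107·0.788469·0.943791 = 55.751459
B₀ = V₀ − E₀ = 160.6893 − 55.751459 = 104.937841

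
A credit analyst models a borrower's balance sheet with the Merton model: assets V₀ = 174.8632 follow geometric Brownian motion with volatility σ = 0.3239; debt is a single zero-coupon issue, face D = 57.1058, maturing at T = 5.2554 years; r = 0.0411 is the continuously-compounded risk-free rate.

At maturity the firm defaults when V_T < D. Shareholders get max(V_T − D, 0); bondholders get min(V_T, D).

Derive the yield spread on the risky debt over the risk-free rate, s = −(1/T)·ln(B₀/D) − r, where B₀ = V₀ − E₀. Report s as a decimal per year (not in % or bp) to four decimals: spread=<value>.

d₁ = [ln(V₀/D) + (r + σ²/2)T] / (σ√T)
   = [ln(174.8632/57.1058) + (0.0411 + 0.5·0.3239²)·5.2554] / (0.3239·√5.2554)
   = [1.119098 + 0.491672] / 0.742530 = 2.169301
d₂ = d₁ − σ√T = 2.169301 − 0.742530 = 1.426771
N(d₁) = 0.984970,  N(d₂) = 0.923177,  e^(−rT) = 0.805738
E₀ = V₀·N(d₁) − D·e^(−rT)·N(d₂)
   = 174.8632·0.984970 − 57.1058·0.805738·0.923177 = 129.757519
B₀ = V₀ − E₀ = 174.8632 − 129.757519 = 45.105681
spread = −(1/T)·ln(B₀/D) − r = −(1/5.2554)·ln(45.105681/57.1058) − 0.0411 = 0.00378669

spread=0.0038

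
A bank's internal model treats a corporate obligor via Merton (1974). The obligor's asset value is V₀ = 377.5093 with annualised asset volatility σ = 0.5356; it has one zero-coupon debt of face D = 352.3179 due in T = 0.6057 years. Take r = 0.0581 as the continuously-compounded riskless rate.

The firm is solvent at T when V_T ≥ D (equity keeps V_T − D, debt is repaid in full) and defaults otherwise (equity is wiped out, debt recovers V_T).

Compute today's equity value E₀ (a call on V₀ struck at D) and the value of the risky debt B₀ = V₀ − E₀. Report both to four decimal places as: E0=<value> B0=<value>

E0=79.7429 B0=297.7664

d₁ = [ln(V₀/D) + (r + σ²/2)T] / (σ√T)
   = [ln(377.5093/352.3179) + (0.0581 + 0.5·0.5356²)·0.6057] / (0.5356·√0.6057)
   = [0.069061 + 0.122069] / 0.416840 = 0.458522
d₂ = d₁ − σ√T = 0.458522 − 0.416840 = 0.041682
N(d₁) = 0.676711,  N(d₂) = 0.516624,  e^(−rT) = 0.965421
E₀ = V₀·N(d₁) − D·e^(−rT)·N(d₂)
   = 377.5093·0.676711 − 352.3179·0.965421·0.516624 = 79.742902
B₀ = V₀ − E₀ = 377.5093 − 79.742902 = 297.766398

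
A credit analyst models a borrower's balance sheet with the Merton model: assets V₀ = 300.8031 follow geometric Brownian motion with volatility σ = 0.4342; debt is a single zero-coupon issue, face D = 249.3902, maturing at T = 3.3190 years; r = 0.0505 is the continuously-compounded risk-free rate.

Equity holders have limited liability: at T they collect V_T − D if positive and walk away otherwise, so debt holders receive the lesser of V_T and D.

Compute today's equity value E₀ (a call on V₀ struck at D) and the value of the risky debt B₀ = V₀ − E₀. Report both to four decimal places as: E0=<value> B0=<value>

E0=130.9353 B0=169.8678

d₁ = [ln(V₀/D) + (r + σ²/2)T] / (σ√T)
   = [ln(300.8031/249.3902) + (0.0505 + 0.5·0.4342²)·3.3190] / (0.4342·√3.3190)
   = [0.187437 + 0.480474] / 0.791031 = 0.844356
d₂ = d₁ − σ√T = 0.844356 − 0.791031 = 0.053325
N(d₁) = 0.800765,  N(d₂) = 0.521264,  e^(−rT) = 0.845684
E₀ = V₀·N(d₁) − D·e^(−rT)·N(d₂)
   = 300.8031·0.800765 − 249.3902·0.845684·0.521264 = 130.935269
B₀ = V₀ − E₀ = 300.8031 − 130.935269 = 169.867831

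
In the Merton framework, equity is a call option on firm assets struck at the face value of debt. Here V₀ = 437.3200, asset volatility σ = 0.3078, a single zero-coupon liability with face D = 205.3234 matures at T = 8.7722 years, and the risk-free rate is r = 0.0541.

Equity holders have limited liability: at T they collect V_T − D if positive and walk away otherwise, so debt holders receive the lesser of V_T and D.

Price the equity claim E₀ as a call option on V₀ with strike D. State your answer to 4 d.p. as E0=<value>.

d₁ = [ln(V₀/D) + (r + σ²/2)T] / (σ√T)
   = [ln(437.3200/205.3234) + (0.0541 + 0.5·0.3078²)·8.7722] / (0.3078·√8.7722)
   = [0.756079 + 0.890119] / 0.911639 = 1.805756
d₂ = d₁ − σ√T = 1.805756 − 0.911639 = 0.894117
N(d₁) = 0.964522,  N(d₂) = 0.814370,  e^(−rT) = 0.622149
E₀ = V₀·N(d₁) − D·e^(−rT)·N(d₂)
   = 437.3200·0.964522 − 205.3234·0.622149·0.814370 = 317.775603

E0=317.7756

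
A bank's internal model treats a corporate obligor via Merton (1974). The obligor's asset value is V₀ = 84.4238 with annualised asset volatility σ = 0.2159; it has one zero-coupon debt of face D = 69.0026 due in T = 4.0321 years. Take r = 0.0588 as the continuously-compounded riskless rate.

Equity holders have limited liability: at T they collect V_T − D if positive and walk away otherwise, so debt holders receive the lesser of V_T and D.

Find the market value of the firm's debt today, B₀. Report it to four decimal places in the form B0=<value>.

d₁ = [ln(V₀/D) + (r + σ²/2)T] / (σ√T)
   = [ln(84.4238/69.0026) + (0.0588 + 0.5·0.2159²)·4.0321] / (0.2159·√4.0321)
   = [0.201705 + 0.331061] / 0.433529 = 1.228906
d₂ = d₁ − σ√T = 1.228906 − 0.433529 = 0.795377
N(d₁) = 0.890446,  N(d₂) = 0.786803,  e^(−rT) = 0.788922
E₀ = V₀·N(d₁) − D·e^(−rT)·N(d₂)
   = 84.4238·0.890446 − 69.0026·0.788922·0.786803 = 32.343147
B₀ = V₀ − E₀ = 84.4238 − 32.343147 = 52.080653

B0=52.0807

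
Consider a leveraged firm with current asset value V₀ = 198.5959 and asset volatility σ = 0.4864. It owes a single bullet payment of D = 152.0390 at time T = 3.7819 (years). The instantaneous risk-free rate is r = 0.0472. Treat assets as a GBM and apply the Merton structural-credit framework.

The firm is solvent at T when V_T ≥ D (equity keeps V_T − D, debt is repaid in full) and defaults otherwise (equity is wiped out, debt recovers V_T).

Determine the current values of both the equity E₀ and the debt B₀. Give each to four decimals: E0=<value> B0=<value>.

E0=100.8263 B0=97.7696

d₁ = [ln(V₀/D) + (r + σ²/2)T] / (σ√T)
   = [ln(198.5959/152.0390) + (0.0472 + 0.5·0.4864²)·3.7819] / (0.4864·√3.7819)
   = [0.267135 + 0.625876] / 0.945907 = 0.944079
d₂ = d₁ − σ√T = 0.944079 − 0.945907 = -0.001829
N(d₁) = 0.827435,  N(d₂) = 0.499271,  e^(−rT) = 0.836519
E₀ = V₀·N(d₁) − D·e^(−rT)·N(d₂)
   = 198.5959·0.827435 − 152.0390·0.836519·0.499271 = 100.826258
B₀ = V₀ − E₀ = 198.5959 − 100.826258 = 97.769642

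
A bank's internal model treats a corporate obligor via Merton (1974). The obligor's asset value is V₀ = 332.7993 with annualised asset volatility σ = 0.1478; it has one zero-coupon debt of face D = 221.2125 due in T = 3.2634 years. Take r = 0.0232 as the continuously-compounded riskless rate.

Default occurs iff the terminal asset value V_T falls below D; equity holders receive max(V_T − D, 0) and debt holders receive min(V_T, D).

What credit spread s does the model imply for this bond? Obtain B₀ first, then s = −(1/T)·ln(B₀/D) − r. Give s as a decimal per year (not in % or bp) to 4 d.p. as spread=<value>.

d₁ = [ln(V₀/D) + (r + σ²/2)T] / (σ√T)
   = [ln(332.7993/221.2125) + (0.0232 + 0.5·0.1478²)·3.2634] / (0.1478·√3.2634)
   = [0.408416 + 0.111355] / 0.266999 = 1.946715
d₂ = d₁ − σ√T = 1.946715 − 0.266999 = 1.679716
N(d₁) = 0.974216,  N(d₂) = 0.953494,  e^(−rT) = 0.927084
E₀ = V₀·N(d₁) − D·e^(−rT)·N(d₂)
   = 332.7993·0.974216 − 221.2125·0.927084·0.953494 = 128.673268
B₀ = V₀ − E₀ = 332.7993 − 128.673268 = 204.126032
spread = −(1/T)·ln(B₀/D) − r = −(1/3.2634)·ln(204.126032/221.2125) − 0.0232 = 0.00143264

spread=0.0014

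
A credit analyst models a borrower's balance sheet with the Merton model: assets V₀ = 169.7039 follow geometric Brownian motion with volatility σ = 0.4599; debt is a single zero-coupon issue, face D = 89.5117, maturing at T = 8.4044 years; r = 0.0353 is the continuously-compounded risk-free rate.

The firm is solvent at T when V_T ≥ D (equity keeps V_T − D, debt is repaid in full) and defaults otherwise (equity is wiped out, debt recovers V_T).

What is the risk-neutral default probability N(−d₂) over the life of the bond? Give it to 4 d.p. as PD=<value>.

d₁ = [ln(V₀/D) + (r + σ²/2)T] / (σ√T)
   = [ln(169.7039/89.5117) + (0.0353 + 0.5·0.4599²)·8.4044] / (0.4599·√8.4044)
   = [0.639686 + 1.185474] / 1.333266 = 1.368939
d₂ = d₁ − σ√T = 1.368939 − 1.333266 = 0.035673
risk-neutral PD = N(−d₂) = N(-0.035673) = 0.485771

PD=0.4858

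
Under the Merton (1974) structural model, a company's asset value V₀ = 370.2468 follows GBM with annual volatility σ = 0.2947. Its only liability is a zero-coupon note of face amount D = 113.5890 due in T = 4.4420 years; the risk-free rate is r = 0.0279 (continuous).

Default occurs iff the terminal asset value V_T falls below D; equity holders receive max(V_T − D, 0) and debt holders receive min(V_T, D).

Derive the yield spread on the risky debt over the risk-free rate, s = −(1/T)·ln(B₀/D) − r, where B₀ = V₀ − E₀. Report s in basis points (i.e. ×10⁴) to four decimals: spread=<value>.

d₁ = [ln(V₀/D) + (r + σ²/2)T] / (σ√T)
   = [ln(370.2468/113.5890) + (0.0279 + 0.5·0.2947²)·4.4420] / (0.2947·√4.4420)
   = [1.181583 + 0.316821] / 0.621111 = 2.412457
d₂ = d₁ − σ√T = 2.412457 − 0.621111 = 1.791346
N(d₁) = 0.992077,  N(d₂) = 0.963381,  e^(−rT) = 0.883440
E₀ = V₀·N(d₁) − D·e^(−rT)·N(d₂)
   = 370.2468·0.992077 − 113.5890·0.883440·0.963381 = 270.639043
B₀ = V₀ − E₀ = 370.2468 − 270.639043 = 99.607757
spread = −(1/T)·ln(B₀/D) − r = −(1/4.4420)·ln(99.607757/113.5890) − 0.0279 = 0.00166925
in basis points: 0.00166925 × 10⁴ = 16.6925 bp

spread=16.6925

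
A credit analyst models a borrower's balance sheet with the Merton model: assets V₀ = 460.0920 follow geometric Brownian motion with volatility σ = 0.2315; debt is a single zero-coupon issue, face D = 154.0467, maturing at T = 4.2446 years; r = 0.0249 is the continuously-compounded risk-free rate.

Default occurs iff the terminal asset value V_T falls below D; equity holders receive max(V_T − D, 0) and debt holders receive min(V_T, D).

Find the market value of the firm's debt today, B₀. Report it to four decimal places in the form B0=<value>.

d₁ = [ln(V₀/D) + (r + σ²/2)T] / (σ√T)
   = [ln(460.0920/154.0467) + (0.0249 + 0.5·0.2315²)·4.2446] / (0.2315·√4.2446)
   = [1.094171 + 0.219429] / 0.476946 = 2.754189
d₂ = d₁ − σ√T = 2.754189 − 0.476946 = 2.277243
N(d₁) = 0.997058,  N(d₂) = 0.988614,  e^(−rT) = 0.899703
E₀ = V₀·N(d₁) − D·e^(−rT)·N(d₂)
   = 460.0920·0.997058 − 154.0467·0.899703·0.988614 = 321.720217
B₀ = V₀ − E₀ = 460.0920 − 321.720217 = 138.371783

B0=138.3718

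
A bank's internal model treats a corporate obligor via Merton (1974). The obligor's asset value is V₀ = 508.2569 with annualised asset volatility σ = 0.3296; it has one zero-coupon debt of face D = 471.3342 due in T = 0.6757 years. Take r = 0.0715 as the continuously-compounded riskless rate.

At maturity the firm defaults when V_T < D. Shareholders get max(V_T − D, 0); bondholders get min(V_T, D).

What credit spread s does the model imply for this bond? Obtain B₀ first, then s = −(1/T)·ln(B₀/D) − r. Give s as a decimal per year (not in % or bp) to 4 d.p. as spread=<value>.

spread=0.0926

d₁ = [ln(V₀/D) + (r + σ²/2)T] / (σ√T)
   = [ln(508.2569/471.3342) + (0.0715 + 0.5·0.3296²)·0.6757] / (0.3296·√0.6757)
   = [0.075420 + 0.085015] / 0.270934 = 0.592154
d₂ = d₁ − σ√T = 0.592154 − 0.270934 = 0.321220
N(d₁) = 0.723126,  N(d₂) = 0.625978,  e^(−rT) = 0.952836
E₀ = V₀·N(d₁) − D·e^(−rT)·N(d₂)
   = 508.2569·0.723126 − 471.3342·0.952836·0.625978 = 86.404586
B₀ = V₀ − E₀ = 508.2569 − 86.404586 = 421.852314
spread = −(1/T)·ln(B₀/D) − r = −(1/0.6757)·ln(421.852314/471.3342) − 0.0715 = 0.09264401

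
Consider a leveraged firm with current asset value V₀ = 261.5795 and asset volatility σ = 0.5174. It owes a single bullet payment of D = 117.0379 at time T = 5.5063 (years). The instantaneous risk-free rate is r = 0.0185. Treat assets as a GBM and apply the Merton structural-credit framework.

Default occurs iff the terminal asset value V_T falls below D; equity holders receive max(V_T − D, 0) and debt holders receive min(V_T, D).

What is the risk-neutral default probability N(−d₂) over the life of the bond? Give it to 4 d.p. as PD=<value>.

d₁ = [ln(V₀/D) + (r + σ²/2)T] / (σ√T)
   = [ln(261.5795/117.0379) + (0.0185 + 0.5·0.5174²)·5.5063] / (0.5174·√5.5063)
   = [0.804240 + 0.838892] / 1.214105 = 1.353369
d₂ = d₁ − σ√T = 1.353369 − 1.214105 = 0.139264
risk-neutral PD = N(−d₂) = N(-0.139264) = 0.444621

PD=0.4446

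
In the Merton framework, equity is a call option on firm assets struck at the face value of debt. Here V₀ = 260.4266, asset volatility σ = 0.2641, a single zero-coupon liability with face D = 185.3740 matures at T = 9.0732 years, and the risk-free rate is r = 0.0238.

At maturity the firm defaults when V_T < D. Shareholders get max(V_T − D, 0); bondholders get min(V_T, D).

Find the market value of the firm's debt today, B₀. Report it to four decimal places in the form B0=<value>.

d₁ = [ln(V₀/D) + (r + σ²/2)T] / (σ√T)
   = [ln(260.4266/185.3740) + (0.0238 + 0.5·0.2641²)·9.0732] / (0.2641·√9.0732)
   = [0.339946 + 0.532365] / 0.795515 = 1.096535
d₂ = d₁ − σ√T = 1.096535 − 0.795515 = 0.301019
N(d₁) = 0.863578,  N(d₂) = 0.618300,  e^(−rT) = 0.805782
E₀ = V₀·N(d₁) − D·e^(−rT)·N(d₂)
   = 260.4266·0.863578 − 185.3740·0.805782·0.618300 = 132.542462
B₀ = V₀ − E₀ = 260.4266 − 132.542462 = 127.884138

B0=127.8841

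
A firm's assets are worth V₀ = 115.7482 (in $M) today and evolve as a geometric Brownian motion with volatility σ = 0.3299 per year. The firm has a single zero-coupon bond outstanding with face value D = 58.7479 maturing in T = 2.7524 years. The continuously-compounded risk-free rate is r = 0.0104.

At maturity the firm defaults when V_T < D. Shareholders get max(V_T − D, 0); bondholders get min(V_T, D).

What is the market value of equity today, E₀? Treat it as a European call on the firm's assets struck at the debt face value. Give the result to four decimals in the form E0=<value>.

E0=60.6686

d₁ = [ln(V₀/D) + (r + σ²/2)T] / (σ√T)
   = [ln(115.7482/58.7479) + (0.0104 + 0.5·0.3299²)·2.7524] / (0.3299·√2.7524)
   = [0.678162 + 0.178402] / 0.547316 = 1.565027
d₂ = d₁ − σ√T = 1.565027 − 0.547316 = 1.017711
N(d₁) = 0.941212,  N(d₂) = 0.845592,  e^(−rT) = 0.971781
E₀ = V₀·N(d₁) − D·e^(−rT)·N(d₂)
   = 115.7482·0.941212 − 58.7479·0.971781·0.845592 = 60.668622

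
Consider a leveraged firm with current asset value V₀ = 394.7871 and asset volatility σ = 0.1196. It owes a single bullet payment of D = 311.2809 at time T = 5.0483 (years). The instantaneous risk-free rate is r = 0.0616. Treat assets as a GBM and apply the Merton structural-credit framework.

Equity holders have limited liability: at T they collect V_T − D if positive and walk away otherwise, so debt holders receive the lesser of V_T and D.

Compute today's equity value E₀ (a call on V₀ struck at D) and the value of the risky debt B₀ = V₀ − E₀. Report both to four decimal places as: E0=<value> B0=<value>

d₁ = [ln(V₀/D) + (r + σ²/2)T] / (σ√T)
   = [ln(394.7871/311.2809) + (0.0616 + 0.5·0.1196²)·5.0483] / (0.1196·√5.0483)
   = [0.237651 + 0.347081] / 0.268722 = 2.175971
d₂ = d₁ − σ√T = 2.175971 − 0.268722 = 1.907249
N(d₁) = 0.985221,  N(d₂) = 0.971756,  e^(−rT) = 0.732732
E₀ = V₀·N(d₁) − D·e^(−rT)·N(d₂)
   = 394.7871·0.985221 − 311.2809·0.732732·0.971756 = 167.309272
B₀ = V₀ − E₀ = 394.7871 − 167.309272 = 227.477828

E0=167.3093 B0=227.4778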